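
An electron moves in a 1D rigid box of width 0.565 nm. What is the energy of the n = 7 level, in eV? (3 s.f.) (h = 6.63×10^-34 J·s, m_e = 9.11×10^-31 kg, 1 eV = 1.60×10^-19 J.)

E_7 = 57.9 eV

For an infinite well E_n = n²h²/(8m_eL²), so E_1 = h²/(8m_eL²) = (6.63×10^-34)²/(8·9.11×10^-31·(5.65×10^-10 m)²) = 1.889×10^-19 J.
Then E_7 = 7²·E_1 = 49·1.889×10^-19 J = 9.256×10^-18 J.
Converting, E_7 = 9.256×10^-18 J / (1.60×10^-19 J/eV) = 57.9 eV.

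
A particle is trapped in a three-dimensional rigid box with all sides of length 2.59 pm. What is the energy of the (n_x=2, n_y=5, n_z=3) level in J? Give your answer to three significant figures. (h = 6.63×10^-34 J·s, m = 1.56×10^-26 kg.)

For a 3D rectangular well E = (h²/8m)·Σ n_i²/L_i² = (6.63×10^-34)²/(8·1.56×10^-26) · [2²/(2.59 pm)² + 5²/(2.59 pm)² + 3²/(2.59 pm)²].
Evaluating gives E = 2.00×10^-17 J.

E = 2.00×10^-17 J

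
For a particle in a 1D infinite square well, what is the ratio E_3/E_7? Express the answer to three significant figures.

0.184

E_n ∝ n², so E_3/E_7 = 3²/7² = 9/49 = 0.184.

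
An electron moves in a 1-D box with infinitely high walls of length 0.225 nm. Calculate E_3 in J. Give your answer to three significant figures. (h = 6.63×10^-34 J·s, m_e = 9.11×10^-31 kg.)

For an infinite well E_n = n²h²/(8m_eL²), so E_1 = h²/(8m_eL²) = (6.63×10^-34)²/(8·9.11×10^-31·(2.25×10^-10 m)²) = 1.191×10^-18 J.
Then E_3 = 3²·E_1 = 9·1.191×10^-18 J = 1.07×10^-17 J.

E_3 = 1.07×10^-17 J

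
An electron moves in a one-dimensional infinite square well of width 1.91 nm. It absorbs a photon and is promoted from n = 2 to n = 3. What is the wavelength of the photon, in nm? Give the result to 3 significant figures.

E_1 = h²/(8m_eL²) = 1.651×10^-20 J, so ΔE = (3² − 2²)E_1 = 8.255×10^-20 J.
λ = hc/ΔE = (6.626×10^-34·2.998×10^8)/8.255×10^-20 = 2.41×10^-6 m = 2.41×10^3 nm.

λ = 2.41×10^3 nm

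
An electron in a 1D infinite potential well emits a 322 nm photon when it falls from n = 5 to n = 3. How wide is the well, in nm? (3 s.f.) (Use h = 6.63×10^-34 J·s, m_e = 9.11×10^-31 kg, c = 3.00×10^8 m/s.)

The photon carries ΔE = hc/λ = 6.63×10^-34·3.00×10^8/3.22×10^-7 m = 6.177×10^-19 J.
Since ΔE = (5² − 3²)E_1, E_1 = 3.861×10^-20 J, and L = h/√(8m_eE_1) = 1.25×10^-9 m = 1.25 nm.

L = 1.25 nm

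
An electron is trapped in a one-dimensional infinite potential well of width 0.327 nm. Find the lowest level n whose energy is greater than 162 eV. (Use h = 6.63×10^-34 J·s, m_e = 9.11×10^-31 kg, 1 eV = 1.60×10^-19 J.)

n = 7

E_1 = h²/(8m_eL²) = 5.641×10^-19 J = 3.526 eV.
Need n² > 162/3.526 = 45.94, i.e. n > 6.778.
The smallest integer satisfying this is n = 7.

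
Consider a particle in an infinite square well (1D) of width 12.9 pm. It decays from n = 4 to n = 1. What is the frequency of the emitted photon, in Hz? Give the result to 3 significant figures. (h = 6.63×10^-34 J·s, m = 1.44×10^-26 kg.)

f = 5.19×10^14 Hz

E_1 = h²/(8mL²) = 2.293×10^-20 J and ΔE = (4² − 1²)E_1 = 3.440×10^-19 J.
f = ΔE/h = 3.440×10^-19/6.63×10^-34 = 5.19×10^14 Hz.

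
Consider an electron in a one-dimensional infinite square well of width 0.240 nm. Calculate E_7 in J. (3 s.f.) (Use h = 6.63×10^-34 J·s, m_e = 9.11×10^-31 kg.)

For an infinite well E_n = n²h²/(8m_eL²), so E_1 = h²/(8m_eL²) = (6.63×10^-34)²/(8·9.11×10^-31·(2.40×10^-10 m)²) = 1.047×10^-18 J.
Then E_7 = 7²·E_1 = 49·1.047×10^-18 J = 5.13×10^-17 J.

E_7 = 5.13×10^-17 J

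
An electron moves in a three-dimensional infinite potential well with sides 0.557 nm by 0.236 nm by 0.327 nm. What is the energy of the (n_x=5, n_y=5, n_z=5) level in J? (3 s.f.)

For a 3D rectangular well E = (h²/8m_e)·Σ n_i²/L_i² = (6.626×10^-34)²/(8·9.109×10^-31) · [5²/(0.557 nm)² + 5²/(0.236 nm)² + 5²/(0.327 nm)²].
Evaluating gives E = 4.60×10^-17 J.

E = 4.60×10^-17 J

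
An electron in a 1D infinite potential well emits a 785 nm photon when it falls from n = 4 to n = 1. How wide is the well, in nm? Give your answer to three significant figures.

The photon carries ΔE = hc/λ = 6.626×10^-34·2.998×10^8/7.85×10^-7 m = 2.531×10^-19 J.
Since ΔE = (4² − 1²)E_1, E_1 = 1.687×10^-20 J, and L = h/√(8m_eE_1) = 1.89×10^-9 m = 1.89 nm.

L = 1.89 nm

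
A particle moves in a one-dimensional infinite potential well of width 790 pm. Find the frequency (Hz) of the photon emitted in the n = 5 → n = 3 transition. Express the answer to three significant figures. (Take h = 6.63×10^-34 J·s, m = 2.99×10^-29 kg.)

f = 7.11×10^13 Hz

E_1 = h²/(8mL²) = 2.945×10^-21 J and ΔE = (5² − 3²)E_1 = 4.712×10^-20 J.
f = ΔE/h = 4.712×10^-20/6.63×10^-34 = 7.11×10^13 Hz.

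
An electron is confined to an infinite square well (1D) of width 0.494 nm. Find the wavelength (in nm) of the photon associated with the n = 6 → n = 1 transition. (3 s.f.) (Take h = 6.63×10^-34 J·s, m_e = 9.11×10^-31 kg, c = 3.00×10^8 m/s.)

E_1 = h²/(8m_eL²) = 2.472×10^-19 J, so ΔE = (6² − 1²)E_1 = 8.652×10^-18 J.
λ = hc/ΔE = (6.63×10^-34·3.00×10^8)/8.652×10^-18 = 2.30×10^-8 m = 23.0 nm.

λ = 23.0 nm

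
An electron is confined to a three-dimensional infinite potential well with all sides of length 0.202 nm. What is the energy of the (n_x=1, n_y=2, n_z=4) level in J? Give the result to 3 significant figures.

For a 3D rectangular well E = (h²/8m_e)·Σ n_i²/L_i² = (6.626×10^-34)²/(8·9.109×10^-31) · [1²/(0.202 nm)² + 2²/(0.202 nm)² + 4²/(0.202 nm)²].
Evaluating gives E = 3.10×10^-17 J.

E = 3.10×10^-17 J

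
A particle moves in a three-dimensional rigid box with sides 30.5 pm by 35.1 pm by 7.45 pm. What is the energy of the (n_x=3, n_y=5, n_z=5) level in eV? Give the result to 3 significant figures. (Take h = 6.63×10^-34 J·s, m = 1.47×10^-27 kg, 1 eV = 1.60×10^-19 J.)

For a 3D rectangular well E = (h²/8m)·Σ n_i²/L_i² = (6.63×10^-34)²/(8·1.47×10^-27) · [3²/(30.5 pm)² + 5²/(35.1 pm)² + 5²/(7.45 pm)²].
Evaluating gives E = 1.796×10^-17 J = 112 eV.

E = 112 eV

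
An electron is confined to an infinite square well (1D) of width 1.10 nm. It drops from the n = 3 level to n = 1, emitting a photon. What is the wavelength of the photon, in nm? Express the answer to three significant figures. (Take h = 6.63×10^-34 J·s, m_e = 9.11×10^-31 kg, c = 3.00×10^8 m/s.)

λ = 499 nm

E_1 = h²/(8m_eL²) = 4.985×10^-20 J, so ΔE = (3² − 1²)E_1 = 3.988×10^-19 J.
λ = hc/ΔE = (6.63×10^-34·3.00×10^8)/3.988×10^-19 = 4.99×10^-7 m = 499 nm.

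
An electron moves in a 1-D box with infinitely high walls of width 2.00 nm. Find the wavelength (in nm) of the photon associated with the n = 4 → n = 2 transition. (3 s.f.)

E_1 = h²/(8m_eL²) = 1.506×10^-20 J, so ΔE = (4² − 2²)E_1 = 1.807×10^-19 J.
λ = hc/ΔE = (6.626×10^-34·2.998×10^8)/1.807×10^-19 = 1.10×10^-6 m = 1.10×10^3 nm.

λ = 1.10×10^3 nm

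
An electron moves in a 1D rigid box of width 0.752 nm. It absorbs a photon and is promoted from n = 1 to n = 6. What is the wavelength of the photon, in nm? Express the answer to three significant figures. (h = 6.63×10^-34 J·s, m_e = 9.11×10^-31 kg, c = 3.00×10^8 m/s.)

λ = 53.3 nm

E_1 = h²/(8m_eL²) = 1.067×10^-19 J, so ΔE = (6² − 1²)E_1 = 3.735×10^-18 J.
λ = hc/ΔE = (6.63×10^-34·3.00×10^8)/3.735×10^-18 = 5.33×10^-8 m = 53.3 nm.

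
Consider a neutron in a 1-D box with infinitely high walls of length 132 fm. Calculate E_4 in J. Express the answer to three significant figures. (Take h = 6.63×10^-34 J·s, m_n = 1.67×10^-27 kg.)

For an infinite well E_n = n²h²/(8m_nL²), so E_1 = h²/(8m_nL²) = (6.63×10^-34)²/(8·1.67×10^-27·(1.32×10^-13 m)²) = 1.888×10^-15 J.
Then E_4 = 4²·E_1 = 16·1.888×10^-15 J = 3.02×10^-14 J.

E_4 = 3.02×10^-14 J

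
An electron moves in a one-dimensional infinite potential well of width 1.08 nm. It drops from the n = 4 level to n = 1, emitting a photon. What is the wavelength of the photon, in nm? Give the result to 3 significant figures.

λ = 256 nm

E_1 = h²/(8m_eL²) = 5.165×10^-20 J, so ΔE = (4² − 1²)E_1 = 7.747×10^-19 J.
λ = hc/ΔE = (6.626×10^-34·2.998×10^8)/7.747×10^-19 = 2.56×10^-7 m = 256 nm.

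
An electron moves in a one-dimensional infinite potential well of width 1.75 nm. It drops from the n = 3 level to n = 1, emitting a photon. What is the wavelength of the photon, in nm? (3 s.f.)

E_1 = h²/(8m_eL²) = 1.967×10^-20 J, so ΔE = (3² − 1²)E_1 = 1.574×10^-19 J.
λ = hc/ΔE = (6.626×10^-34·2.998×10^8)/1.574×10^-19 = 1.26×10^-6 m = 1.26×10^3 nm.

λ = 1.26×10^3 nm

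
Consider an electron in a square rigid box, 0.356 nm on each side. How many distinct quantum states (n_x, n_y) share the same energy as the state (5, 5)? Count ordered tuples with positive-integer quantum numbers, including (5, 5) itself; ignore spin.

degeneracy = 3

The level has n_x² + n_y² = 50. The ordered positive-integer solutions are (1, 7), (5, 5), (7, 1).
That gives 3 states.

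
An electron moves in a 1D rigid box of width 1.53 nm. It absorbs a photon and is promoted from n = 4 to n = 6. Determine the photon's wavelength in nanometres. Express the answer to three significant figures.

E_1 = h²/(8m_eL²) = 2.574×10^-20 J, so ΔE = (6² − 4²)E_1 = 5.148×10^-19 J.
λ = hc/ΔE = (6.626×10^-34·2.998×10^8)/5.148×10^-19 = 3.86×10^-7 m = 386 nm.

λ = 386 nm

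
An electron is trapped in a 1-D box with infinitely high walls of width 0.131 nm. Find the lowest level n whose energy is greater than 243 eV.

E_1 = h²/(8m_eL²) = 3.511×10^-18 J = 21.92 eV.
Need n² > 243/21.92 = 11.09, i.e. n > 3.330.
The smallest integer satisfying this is n = 4.

n = 4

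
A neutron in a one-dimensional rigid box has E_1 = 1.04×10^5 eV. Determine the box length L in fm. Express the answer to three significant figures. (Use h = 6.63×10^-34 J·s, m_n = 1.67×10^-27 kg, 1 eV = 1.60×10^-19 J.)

From E_n = n²h²/(8m_nL²), L = n·h/√(8m_nE_n).
E_1 = 1.04×10^5 eV = 1.664×10^-14 J, so L = 1·6.63×10^-34/√(8·1.67×10^-27·1.664×10^-14) = 4.45×10^-14 m = 44.5 fm.

L = 44.5 fm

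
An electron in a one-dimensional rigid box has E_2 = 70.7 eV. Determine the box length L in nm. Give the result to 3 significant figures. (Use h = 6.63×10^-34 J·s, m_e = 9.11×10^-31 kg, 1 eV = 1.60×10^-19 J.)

L = 0.146 nm

From E_n = n²h²/(8m_eL²), L = n·h/√(8m_eE_n).
E_2 = 70.7 eV = 1.131×10^-17 J, so L = 2·6.63×10^-34/√(8·9.11×10^-31·1.131×10^-17) = 1.46×10^-10 m = 0.146 nm.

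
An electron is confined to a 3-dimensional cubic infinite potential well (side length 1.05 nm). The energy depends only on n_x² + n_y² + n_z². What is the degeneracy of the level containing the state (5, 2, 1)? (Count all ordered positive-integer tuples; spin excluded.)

degeneracy = 6

The level has n_x² + n_y² + n_z² = 30. The ordered positive-integer solutions are (1, 2, 5), (1, 5, 2), (2, 1, 5), (2, 5, 1), (5, 1, 2), (5, 2, 1).
That gives 6 states.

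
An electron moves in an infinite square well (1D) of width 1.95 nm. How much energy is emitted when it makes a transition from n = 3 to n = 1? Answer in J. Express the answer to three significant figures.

|ΔE| = 1.27×10^-19 J

E_1 = h²/(8m_eL²) = 1.584×10^-20 J.
|ΔE| = |3² − 1²|·E_1 = 8·1.584×10^-20 J = 1.27×10^-19 J.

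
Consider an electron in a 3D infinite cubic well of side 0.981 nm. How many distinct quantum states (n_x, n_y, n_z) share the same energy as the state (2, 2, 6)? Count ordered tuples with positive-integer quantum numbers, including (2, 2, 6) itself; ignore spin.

The level has n_x² + n_y² + n_z² = 44. The ordered positive-integer solutions are (2, 2, 6), (2, 6, 2), (6, 2, 2).
That gives 3 states.

degeneracy = 3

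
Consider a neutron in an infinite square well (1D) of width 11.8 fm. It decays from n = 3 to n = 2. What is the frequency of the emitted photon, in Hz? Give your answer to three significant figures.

f = 1.78×10^21 Hz

E_1 = h²/(8m_nL²) = 2.353×10^-13 J and ΔE = (3² − 2²)E_1 = 1.177×10^-12 J.
f = ΔE/h = 1.177×10^-12/6.626×10^-34 = 1.78×10^21 Hz.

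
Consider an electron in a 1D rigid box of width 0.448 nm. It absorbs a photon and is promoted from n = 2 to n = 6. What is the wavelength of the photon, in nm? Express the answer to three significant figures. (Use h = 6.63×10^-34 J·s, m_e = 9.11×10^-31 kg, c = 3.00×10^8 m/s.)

E_1 = h²/(8m_eL²) = 3.005×10^-19 J, so ΔE = (6² − 2²)E_1 = 9.616×10^-18 J.
λ = hc/ΔE = (6.63×10^-34·3.00×10^8)/9.616×10^-18 = 2.07×10^-8 m = 20.7 nm.

λ = 20.7 nm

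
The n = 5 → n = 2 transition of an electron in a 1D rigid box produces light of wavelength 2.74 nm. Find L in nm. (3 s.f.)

The photon carries ΔE = hc/λ = 6.626×10^-34·2.998×10^8/2.74×10^-9 m = 7.250×10^-17 J.
Since ΔE = (5² − 2²)E_1, E_1 = 3.452×10^-18 J, and L = h/√(8m_eE_1) = 1.32×10^-10 m = 0.132 nm.

L = 0.132 nm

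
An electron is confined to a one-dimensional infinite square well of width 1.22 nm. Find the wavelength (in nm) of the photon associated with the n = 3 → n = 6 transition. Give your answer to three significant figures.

E_1 = h²/(8m_eL²) = 4.048×10^-20 J, so ΔE = (6² − 3²)E_1 = 1.093×10^-18 J.
λ = hc/ΔE = (6.626×10^-34·2.998×10^8)/1.093×10^-18 = 1.82×10^-7 m = 182 nm.

λ = 182 nm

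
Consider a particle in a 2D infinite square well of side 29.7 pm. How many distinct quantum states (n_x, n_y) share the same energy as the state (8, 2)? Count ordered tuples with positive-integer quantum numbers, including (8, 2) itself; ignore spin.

The level has n_x² + n_y² = 68. The ordered positive-integer solutions are (2, 8), (8, 2).
That gives 2 states.

degeneracy = 2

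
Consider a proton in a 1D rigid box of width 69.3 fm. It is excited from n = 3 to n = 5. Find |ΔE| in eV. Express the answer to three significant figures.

E_1 = h²/(8m_pL²) = 6.830×10^-15 J.
|ΔE| = |3² − 5²|·E_1 = 16·6.830×10^-15 J = 1.093×10^-13 J = 6.82×10^5 eV.

|ΔE| = 6.82×10^5 eV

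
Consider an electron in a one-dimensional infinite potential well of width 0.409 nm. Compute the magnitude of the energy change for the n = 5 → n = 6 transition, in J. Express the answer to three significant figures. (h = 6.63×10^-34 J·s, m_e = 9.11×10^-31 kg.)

E_1 = h²/(8m_eL²) = 3.606×10^-19 J.
|ΔE| = |5² − 6²|·E_1 = 11·3.606×10^-19 J = 3.97×10^-18 J.

|ΔE| = 3.97×10^-18 J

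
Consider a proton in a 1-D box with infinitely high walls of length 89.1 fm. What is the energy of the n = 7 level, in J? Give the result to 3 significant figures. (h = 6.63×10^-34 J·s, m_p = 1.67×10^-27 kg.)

For an infinite well E_n = n²h²/(8m_pL²), so E_1 = h²/(8m_pL²) = (6.63×10^-34)²/(8·1.67×10^-27·(8.91×10^-14 m)²) = 4.144×10^-15 J.
Then E_7 = 7²·E_1 = 49·4.144×10^-15 J = 2.03×10^-13 J.

E_7 = 2.03×10^-13 J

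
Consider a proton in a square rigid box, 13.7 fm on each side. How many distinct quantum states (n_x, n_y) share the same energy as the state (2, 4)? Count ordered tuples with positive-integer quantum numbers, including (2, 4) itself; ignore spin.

The level has n_x² + n_y² = 20. The ordered positive-integer solutions are (2, 4), (4, 2).
That gives 2 states.

degeneracy = 2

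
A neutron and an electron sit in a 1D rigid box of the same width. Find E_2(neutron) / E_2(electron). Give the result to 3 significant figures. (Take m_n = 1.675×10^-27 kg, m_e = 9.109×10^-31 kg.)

5.44×10^-4

E_n ∝ 1/m at fixed n and L, so the ratio is m_e/m_n = 9.109×10^-31/1.675×10^-27 = 5.44×10^-4.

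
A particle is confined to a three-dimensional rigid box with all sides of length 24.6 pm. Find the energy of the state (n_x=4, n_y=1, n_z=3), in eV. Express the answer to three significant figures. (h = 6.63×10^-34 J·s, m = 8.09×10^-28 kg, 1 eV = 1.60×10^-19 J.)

E = 18.2 eV

For a 3D rectangular well E = (h²/8m)·Σ n_i²/L_i² = (6.63×10^-34)²/(8·8.09×10^-28) · [4²/(24.6 pm)² + 1²/(24.6 pm)² + 3²/(24.6 pm)²].
Evaluating gives E = 2.918×10^-18 J = 18.2 eV.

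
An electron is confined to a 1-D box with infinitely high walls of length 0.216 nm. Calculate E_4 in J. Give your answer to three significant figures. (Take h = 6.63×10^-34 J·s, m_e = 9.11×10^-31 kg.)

E_4 = 2.07×10^-17 J

For an infinite well E_n = n²h²/(8m_eL²), so E_1 = h²/(8m_eL²) = (6.63×10^-34)²/(8·9.11×10^-31·(2.16×10^-10 m)²) = 1.293×10^-18 J.
Then E_4 = 4²·E_1 = 16·1.293×10^-18 J = 2.07×10^-17 J.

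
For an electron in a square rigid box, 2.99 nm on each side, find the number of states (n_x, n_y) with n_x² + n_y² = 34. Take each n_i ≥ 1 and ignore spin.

The level has n_x² + n_y² = 34. The ordered positive-integer solutions are (3, 5), (5, 3).
That gives 2 states.

degeneracy = 2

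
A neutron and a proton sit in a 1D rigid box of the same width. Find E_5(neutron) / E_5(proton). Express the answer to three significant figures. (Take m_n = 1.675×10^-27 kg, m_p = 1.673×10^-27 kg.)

0.999

E_n ∝ 1/m at fixed n and L, so the ratio is m_p/m_n = 1.673×10^-27/1.675×10^-27 = 0.999.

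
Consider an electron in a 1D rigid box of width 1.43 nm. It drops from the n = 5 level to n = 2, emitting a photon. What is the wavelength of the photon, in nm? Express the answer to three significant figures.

λ = 321 nm

E_1 = h²/(8m_eL²) = 2.946×10^-20 J, so ΔE = (5² − 2²)E_1 = 6.187×10^-19 J.
λ = hc/ΔE = (6.626×10^-34·2.998×10^8)/6.187×10^-19 = 3.21×10^-7 m = 321 nm.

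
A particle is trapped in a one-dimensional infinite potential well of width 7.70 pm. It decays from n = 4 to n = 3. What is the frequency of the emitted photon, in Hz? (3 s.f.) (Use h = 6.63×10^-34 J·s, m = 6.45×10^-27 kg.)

f = 1.52×10^15 Hz

E_1 = h²/(8mL²) = 1.437×10^-19 J and ΔE = (4² − 3²)E_1 = 1.006×10^-18 J.
f = ΔE/h = 1.006×10^-18/6.63×10^-34 = 1.52×10^15 Hz.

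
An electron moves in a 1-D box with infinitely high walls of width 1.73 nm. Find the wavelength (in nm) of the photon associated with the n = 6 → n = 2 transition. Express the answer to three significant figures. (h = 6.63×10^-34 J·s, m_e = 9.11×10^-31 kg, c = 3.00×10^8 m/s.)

λ = 308 nm

E_1 = h²/(8m_eL²) = 2.015×10^-20 J, so ΔE = (6² − 2²)E_1 = 6.448×10^-19 J.
λ = hc/ΔE = (6.63×10^-34·3.00×10^8)/6.448×10^-19 = 3.08×10^-7 m = 308 nm.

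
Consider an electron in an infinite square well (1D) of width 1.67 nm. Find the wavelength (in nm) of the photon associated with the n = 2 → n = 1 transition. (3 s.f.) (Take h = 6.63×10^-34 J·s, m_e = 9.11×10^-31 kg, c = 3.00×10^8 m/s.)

λ = 3.07×10^3 nm

E_1 = h²/(8m_eL²) = 2.163×10^-20 J, so ΔE = (2² − 1²)E_1 = 6.489×10^-20 J.
λ = hc/ΔE = (6.63×10^-34·3.00×10^8)/6.489×10^-20 = 3.07×10^-6 m = 3.07×10^3 nm.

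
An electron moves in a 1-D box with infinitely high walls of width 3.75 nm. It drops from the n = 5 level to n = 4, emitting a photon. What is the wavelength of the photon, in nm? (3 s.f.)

E_1 = h²/(8m_eL²) = 4.284×10^-21 J, so ΔE = (5² − 4²)E_1 = 3.856×10^-20 J.
λ = hc/ΔE = (6.626×10^-34·2.998×10^8)/3.856×10^-20 = 5.15×10^-6 m = 5.15×10^3 nm.

λ = 5.15×10^3 nm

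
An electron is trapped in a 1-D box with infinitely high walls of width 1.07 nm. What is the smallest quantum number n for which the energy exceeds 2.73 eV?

E_1 = h²/(8m_eL²) = 5.262×10^-20 J = 0.3285 eV.
Need n² > 2.73/0.3285 = 8.311, i.e. n > 2.883.
The smallest integer satisfying this is n = 3.

n = 3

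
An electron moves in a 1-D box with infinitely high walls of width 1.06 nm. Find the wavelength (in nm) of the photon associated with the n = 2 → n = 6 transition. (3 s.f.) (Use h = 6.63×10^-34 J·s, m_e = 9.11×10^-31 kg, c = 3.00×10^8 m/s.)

E_1 = h²/(8m_eL²) = 5.368×10^-20 J, so ΔE = (6² − 2²)E_1 = 1.718×10^-18 J.
λ = hc/ΔE = (6.63×10^-34·3.00×10^8)/1.718×10^-18 = 1.16×10^-7 m = 116 nm.

λ = 116 nm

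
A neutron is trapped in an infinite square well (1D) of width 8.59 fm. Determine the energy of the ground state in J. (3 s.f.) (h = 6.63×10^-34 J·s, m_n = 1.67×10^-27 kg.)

For an infinite well E_n = n²h²/(8m_nL²), so E_1 = h²/(8m_nL²) = (6.63×10^-34)²/(8·1.67×10^-27·(8.59×10^-15 m)²) = 4.459×10^-13 J.

E_1 = 4.46×10^-13 J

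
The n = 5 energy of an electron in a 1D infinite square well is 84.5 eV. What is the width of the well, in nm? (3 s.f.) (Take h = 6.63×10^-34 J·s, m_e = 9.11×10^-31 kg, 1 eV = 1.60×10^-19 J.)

L = 0.334 nm

From E_n = n²h²/(8m_eL²), L = n·h/√(8m_eE_n).
E_5 = 84.5 eV = 1.352×10^-17 J, so L = 5·6.63×10^-34/√(8·9.11×10^-31·1.352×10^-17) = 3.34×10^-10 m = 0.334 nm.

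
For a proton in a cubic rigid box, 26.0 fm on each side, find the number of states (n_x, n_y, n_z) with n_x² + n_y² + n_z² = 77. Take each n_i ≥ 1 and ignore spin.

degeneracy = 12

The level has n_x² + n_y² + n_z² = 77. The ordered positive-integer solutions are (2, 3, 8), (2, 8, 3), (3, 2, 8), (3, 8, 2), (4, 5, 6), (4, 6, 5), (5, 4, 6), (5, 6, 4), (6, 4, 5), (6, 5, 4), (8, 2, 3), (8, 3, 2).
That gives 12 states.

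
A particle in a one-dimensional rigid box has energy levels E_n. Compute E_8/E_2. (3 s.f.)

16.0

E_n ∝ n², so E_8/E_2 = 8²/2² = 64/4 = 16.0.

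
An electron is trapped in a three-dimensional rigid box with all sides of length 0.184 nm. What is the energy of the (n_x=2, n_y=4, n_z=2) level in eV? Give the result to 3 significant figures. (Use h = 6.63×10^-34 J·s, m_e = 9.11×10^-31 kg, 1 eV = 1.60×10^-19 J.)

E = 267 eV

For a 3D rectangular well E = (h²/8m_e)·Σ n_i²/L_i² = (6.63×10^-34)²/(8·9.11×10^-31) · [2²/(0.184 nm)² + 4²/(0.184 nm)² + 2²/(0.184 nm)²].
Evaluating gives E = 4.276×10^-17 J = 267 eV.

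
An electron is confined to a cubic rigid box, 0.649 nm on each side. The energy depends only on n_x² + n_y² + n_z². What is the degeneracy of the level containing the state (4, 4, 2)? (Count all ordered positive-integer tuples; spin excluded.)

degeneracy = 3

The level has n_x² + n_y² + n_z² = 36. The ordered positive-integer solutions are (2, 4, 4), (4, 2, 4), (4, 4, 2).
That gives 3 states.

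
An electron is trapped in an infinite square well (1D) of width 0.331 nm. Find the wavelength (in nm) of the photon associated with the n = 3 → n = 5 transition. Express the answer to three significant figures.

E_1 = h²/(8m_eL²) = 5.499×10^-19 J, so ΔE = (5² − 3²)E_1 = 8.798×10^-18 J.
λ = hc/ΔE = (6.626×10^-34·2.998×10^8)/8.798×10^-18 = 2.26×10^-8 m = 22.6 nm.

λ = 22.6 nm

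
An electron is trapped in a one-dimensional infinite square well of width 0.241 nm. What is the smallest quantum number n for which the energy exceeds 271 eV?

E_1 = h²/(8m_eL²) = 1.037×10^-18 J = 6.473 eV.
Need n² > 271/6.473 = 41.87, i.e. n > 6.471.
The smallest integer satisfying this is n = 7.

n = 7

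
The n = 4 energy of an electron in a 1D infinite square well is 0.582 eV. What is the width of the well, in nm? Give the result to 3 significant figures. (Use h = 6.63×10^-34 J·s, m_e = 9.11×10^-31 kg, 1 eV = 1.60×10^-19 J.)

From E_n = n²h²/(8m_eL²), L = n·h/√(8m_eE_n).
E_4 = 0.582 eV = 9.312×10^-20 J, so L = 4·6.63×10^-34/√(8·9.11×10^-31·9.312×10^-20) = 3.22×10^-9 m = 3.22 nm.

L = 3.22 nm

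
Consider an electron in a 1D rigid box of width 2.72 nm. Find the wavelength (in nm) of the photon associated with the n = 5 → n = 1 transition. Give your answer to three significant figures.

λ = 1.02×10^3 nm

E_1 = h²/(8m_eL²) = 8.143×10^-21 J, so ΔE = (5² − 1²)E_1 = 1.954×10^-19 J.
λ = hc/ΔE = (6.626×10^-34·2.998×10^8)/1.954×10^-19 = 1.02×10^-6 m = 1.02×10^3 nm.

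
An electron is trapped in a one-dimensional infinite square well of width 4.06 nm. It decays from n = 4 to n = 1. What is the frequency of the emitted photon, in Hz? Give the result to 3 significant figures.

f = 8.27×10^13 Hz

E_1 = h²/(8m_eL²) = 3.655×10^-21 J and ΔE = (4² − 1²)E_1 = 5.483×10^-20 J.
f = ΔE/h = 5.483×10^-20/6.626×10^-34 = 8.27×10^13 Hz.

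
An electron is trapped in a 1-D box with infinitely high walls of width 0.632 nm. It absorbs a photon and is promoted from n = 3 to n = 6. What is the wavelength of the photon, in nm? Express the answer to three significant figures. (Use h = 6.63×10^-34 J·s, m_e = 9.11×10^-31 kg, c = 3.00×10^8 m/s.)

E_1 = h²/(8m_eL²) = 1.510×10^-19 J, so ΔE = (6² − 3²)E_1 = 4.077×10^-18 J.
λ = hc/ΔE = (6.63×10^-34·3.00×10^8)/4.077×10^-18 = 4.88×10^-8 m = 48.8 nm.

λ = 48.8 nm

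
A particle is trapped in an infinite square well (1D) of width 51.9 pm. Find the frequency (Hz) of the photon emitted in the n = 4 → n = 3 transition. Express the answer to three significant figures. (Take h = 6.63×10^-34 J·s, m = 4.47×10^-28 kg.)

E_1 = h²/(8mL²) = 4.563×10^-20 J and ΔE = (4² − 3²)E_1 = 3.194×10^-19 J.
f = ΔE/h = 3.194×10^-19/6.63×10^-34 = 4.82×10^14 Hz.

f = 4.82×10^14 Hz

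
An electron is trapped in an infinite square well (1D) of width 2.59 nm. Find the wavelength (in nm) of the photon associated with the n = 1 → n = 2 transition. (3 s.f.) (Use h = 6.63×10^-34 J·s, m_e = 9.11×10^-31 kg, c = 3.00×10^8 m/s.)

E_1 = h²/(8m_eL²) = 8.991×10^-21 J, so ΔE = (2² − 1²)E_1 = 2.697×10^-20 J.
λ = hc/ΔE = (6.63×10^-34·3.00×10^8)/2.697×10^-20 = 7.37×10^-6 m = 7.37×10^3 nm.

λ = 7.37×10^3 nm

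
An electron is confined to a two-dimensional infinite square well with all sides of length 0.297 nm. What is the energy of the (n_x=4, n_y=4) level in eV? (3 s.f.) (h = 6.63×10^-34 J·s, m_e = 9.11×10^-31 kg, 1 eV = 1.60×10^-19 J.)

E = 137 eV

For a 2D rectangular well E = (h²/8m_e)·Σ n_i²/L_i² = (6.63×10^-34)²/(8·9.11×10^-31) · [4²/(0.297 nm)² + 4²/(0.297 nm)²].
Evaluating gives E = 2.188×10^-17 J = 137 eV.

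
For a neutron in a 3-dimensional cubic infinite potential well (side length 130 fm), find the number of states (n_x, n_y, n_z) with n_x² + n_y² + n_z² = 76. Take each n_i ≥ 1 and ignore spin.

degeneracy = 3

The level has n_x² + n_y² + n_z² = 76. The ordered positive-integer solutions are (2, 6, 6), (6, 2, 6), (6, 6, 2).
That gives 3 states.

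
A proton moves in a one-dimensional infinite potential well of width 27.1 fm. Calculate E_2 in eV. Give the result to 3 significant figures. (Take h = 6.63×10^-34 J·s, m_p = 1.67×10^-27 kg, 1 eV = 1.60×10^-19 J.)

E_2 = 1.12×10^6 eV

For an infinite well E_n = n²h²/(8m_pL²), so E_1 = h²/(8m_pL²) = (6.63×10^-34)²/(8·1.67×10^-27·(2.71×10^-14 m)²) = 4.480×10^-14 J.
Then E_2 = 2²·E_1 = 4·4.480×10^-14 J = 1.792×10^-13 J.
Converting, E_2 = 1.792×10^-13 J / (1.60×10^-19 J/eV) = 1.12×10^6 eV.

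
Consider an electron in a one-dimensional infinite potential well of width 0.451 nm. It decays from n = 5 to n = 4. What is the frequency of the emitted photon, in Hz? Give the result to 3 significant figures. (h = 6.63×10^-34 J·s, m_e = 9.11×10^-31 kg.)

E_1 = h²/(8m_eL²) = 2.965×10^-19 J and ΔE = (5² − 4²)E_1 = 2.669×10^-18 J.
f = ΔE/h = 2.669×10^-18/6.63×10^-34 = 4.03×10^15 Hz.

f = 4.03×10^15 Hz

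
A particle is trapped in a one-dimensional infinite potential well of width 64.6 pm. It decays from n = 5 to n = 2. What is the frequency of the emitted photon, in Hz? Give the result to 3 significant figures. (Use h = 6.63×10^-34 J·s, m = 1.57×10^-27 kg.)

f = 2.66×10^14 Hz

E_1 = h²/(8mL²) = 8.386×10^-21 J and ΔE = (5² − 2²)E_1 = 1.761×10^-19 J.
f = ΔE/h = 1.761×10^-19/6.63×10^-34 = 2.66×10^14 Hz.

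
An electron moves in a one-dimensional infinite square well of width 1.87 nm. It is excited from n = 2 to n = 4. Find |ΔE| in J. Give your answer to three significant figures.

|ΔE| = 2.07×10^-19 J

E_1 = h²/(8m_eL²) = 1.723×10^-20 J.
|ΔE| = |2² − 4²|·E_1 = 12·1.723×10^-20 J = 2.07×10^-19 J.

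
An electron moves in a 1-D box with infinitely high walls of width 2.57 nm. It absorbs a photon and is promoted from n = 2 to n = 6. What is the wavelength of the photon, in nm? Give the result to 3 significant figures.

λ = 681 nm

E_1 = h²/(8m_eL²) = 9.122×10^-21 J, so ΔE = (6² − 2²)E_1 = 2.919×10^-19 J.
λ = hc/ΔE = (6.626×10^-34·2.998×10^8)/2.919×10^-19 = 6.81×10^-7 m = 681 nm.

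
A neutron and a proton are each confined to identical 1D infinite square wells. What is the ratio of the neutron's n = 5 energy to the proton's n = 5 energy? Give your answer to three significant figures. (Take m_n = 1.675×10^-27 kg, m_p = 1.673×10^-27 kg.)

0.999

E_n ∝ 1/m at fixed n and L, so the ratio is m_p/m_n = 1.673×10^-27/1.675×10^-27 = 0.999.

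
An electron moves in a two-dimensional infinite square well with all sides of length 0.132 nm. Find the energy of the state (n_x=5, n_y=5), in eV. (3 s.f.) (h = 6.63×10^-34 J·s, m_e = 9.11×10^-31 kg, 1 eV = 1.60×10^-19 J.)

E = 1.08×10^3 eV

For a 2D rectangular well E = (h²/8m_e)·Σ n_i²/L_i² = (6.63×10^-34)²/(8·9.11×10^-31) · [5²/(0.132 nm)² + 5²/(0.132 nm)²].
Evaluating gives E = 1.731×10^-16 J = 1.08×10^3 eV.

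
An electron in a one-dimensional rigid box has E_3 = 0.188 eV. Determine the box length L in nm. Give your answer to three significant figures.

L = 4.24 nm

From E_n = n²h²/(8m_eL²), L = n·h/√(8m_eE_n).
E_3 = 0.188 eV = 3.012×10^-20 J, so L = 3·6.626×10^-34/√(8·9.109×10^-31·3.012×10^-20) = 4.24×10^-9 m = 4.24 nm.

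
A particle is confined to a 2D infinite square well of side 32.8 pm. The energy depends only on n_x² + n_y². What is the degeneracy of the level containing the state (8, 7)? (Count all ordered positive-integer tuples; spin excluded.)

degeneracy = 2

The level has n_x² + n_y² = 113. The ordered positive-integer solutions are (7, 8), (8, 7).
That gives 2 states.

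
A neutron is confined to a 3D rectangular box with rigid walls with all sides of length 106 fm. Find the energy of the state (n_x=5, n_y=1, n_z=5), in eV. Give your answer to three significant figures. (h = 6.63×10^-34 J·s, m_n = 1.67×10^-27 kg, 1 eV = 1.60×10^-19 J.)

E = 9.33×10^5 eV

For a 3D rectangular well E = (h²/8m_n)·Σ n_i²/L_i² = (6.63×10^-34)²/(8·1.67×10^-27) · [5²/(106 fm)² + 1²/(106 fm)² + 5²/(106 fm)²].
Evaluating gives E = 1.493×10^-13 J = 9.33×10^5 eV.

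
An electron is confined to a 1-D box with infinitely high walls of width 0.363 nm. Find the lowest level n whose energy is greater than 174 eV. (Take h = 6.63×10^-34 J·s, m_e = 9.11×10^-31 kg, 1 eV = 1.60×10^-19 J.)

n = 8

E_1 = h²/(8m_eL²) = 4.577×10^-19 J = 2.861 eV.
Need n² > 174/2.861 = 60.82, i.e. n > 7.799.
The smallest integer satisfying this is n = 8.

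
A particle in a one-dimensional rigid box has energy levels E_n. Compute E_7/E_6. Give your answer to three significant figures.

1.36

E_n ∝ n², so E_7/E_6 = 7²/6² = 49/36 = 1.36.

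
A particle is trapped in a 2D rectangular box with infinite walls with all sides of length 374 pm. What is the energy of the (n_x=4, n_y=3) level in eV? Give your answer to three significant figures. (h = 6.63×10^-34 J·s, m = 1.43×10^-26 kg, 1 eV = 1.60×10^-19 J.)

For a 2D rectangular well E = (h²/8m)·Σ n_i²/L_i² = (6.63×10^-34)²/(8·1.43×10^-26) · [4²/(374 pm)² + 3²/(374 pm)²].
Evaluating gives E = 6.867×10^-22 J = 0.00429 eV.

E = 0.00429 eV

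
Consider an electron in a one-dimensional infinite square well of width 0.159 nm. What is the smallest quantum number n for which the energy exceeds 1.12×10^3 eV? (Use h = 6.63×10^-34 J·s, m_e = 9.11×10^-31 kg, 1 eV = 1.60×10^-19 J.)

n = 9

E_1 = h²/(8m_eL²) = 2.386×10^-18 J = 14.91 eV.
Need n² > 1.12×10^3/14.91 = 75.12, i.e. n > 8.667.
The smallest integer satisfying this is n = 9.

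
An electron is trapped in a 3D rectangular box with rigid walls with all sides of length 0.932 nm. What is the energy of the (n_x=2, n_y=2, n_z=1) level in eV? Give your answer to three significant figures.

E = 3.90 eV

For a 3D rectangular well E = (h²/8m_e)·Σ n_i²/L_i² = (6.626×10^-34)²/(8·9.109×10^-31) · [2²/(0.932 nm)² + 2²/(0.932 nm)² + 1²/(0.932 nm)²].
Evaluating gives E = 6.242×10^-19 J = 3.90 eV.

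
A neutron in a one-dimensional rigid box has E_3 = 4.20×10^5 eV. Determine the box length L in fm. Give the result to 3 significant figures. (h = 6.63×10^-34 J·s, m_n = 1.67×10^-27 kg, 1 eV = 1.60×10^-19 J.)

L = 66.4 fm

From E_n = n²h²/(8m_nL²), L = n·h/√(8m_nE_n).
E_3 = 4.20×10^5 eV = 6.720×10^-14 J, so L = 3·6.63×10^-34/√(8·1.67×10^-27·6.720×10^-14) = 6.64×10^-14 m = 66.4 fm.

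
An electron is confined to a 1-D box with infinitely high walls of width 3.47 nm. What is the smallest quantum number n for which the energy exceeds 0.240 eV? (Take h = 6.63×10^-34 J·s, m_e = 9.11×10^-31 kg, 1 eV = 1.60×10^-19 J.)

E_1 = h²/(8m_eL²) = 5.009×10^-21 J = 0.03131 eV.
Need n² > 0.240/0.03131 = 7.665, i.e. n > 2.769.
The smallest integer satisfying this is n = 3.

n = 3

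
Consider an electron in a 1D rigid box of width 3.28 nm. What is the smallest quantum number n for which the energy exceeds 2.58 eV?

n = 9

E_1 = h²/(8m_eL²) = 5.600×10^-21 J = 0.03496 eV.
Need n² > 2.58/0.03496 = 73.80, i.e. n > 8.591.
The smallest integer satisfying this is n = 9.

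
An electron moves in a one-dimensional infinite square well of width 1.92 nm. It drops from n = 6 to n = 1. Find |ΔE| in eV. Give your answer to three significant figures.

|ΔE| = 3.57 eV

E_1 = h²/(8m_eL²) = 1.634×10^-20 J.
|ΔE| = |6² − 1²|·E_1 = 35·1.634×10^-20 J = 5.719×10^-19 J = 3.57 eV.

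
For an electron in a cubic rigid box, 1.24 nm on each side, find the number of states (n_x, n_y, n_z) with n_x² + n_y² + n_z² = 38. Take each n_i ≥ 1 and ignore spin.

The level has n_x² + n_y² + n_z² = 38. The ordered positive-integer solutions are (1, 1, 6), (1, 6, 1), (2, 3, 5), (2, 5, 3), (3, 2, 5), (3, 5, 2), (5, 2, 3), (5, 3, 2), (6, 1, 1).
That gives 9 states.

degeneracy = 9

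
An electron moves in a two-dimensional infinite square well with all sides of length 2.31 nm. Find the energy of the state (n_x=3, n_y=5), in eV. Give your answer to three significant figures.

E = 2.40 eV

For a 2D rectangular well E = (h²/8m_e)·Σ n_i²/L_i² = (6.626×10^-34)²/(8·9.109×10^-31) · [3²/(2.31 nm)² + 5²/(2.31 nm)²].
Evaluating gives E = 3.839×10^-19 J = 2.40 eV.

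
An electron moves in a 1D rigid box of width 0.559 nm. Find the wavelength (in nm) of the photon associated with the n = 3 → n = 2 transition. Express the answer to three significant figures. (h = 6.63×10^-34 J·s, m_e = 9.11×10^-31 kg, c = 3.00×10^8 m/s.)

E_1 = h²/(8m_eL²) = 1.930×10^-19 J, so ΔE = (3² − 2²)E_1 = 9.650×10^-19 J.
λ = hc/ΔE = (6.63×10^-34·3.00×10^8)/9.650×10^-19 = 2.06×10^-7 m = 206 nm.

λ = 206 nm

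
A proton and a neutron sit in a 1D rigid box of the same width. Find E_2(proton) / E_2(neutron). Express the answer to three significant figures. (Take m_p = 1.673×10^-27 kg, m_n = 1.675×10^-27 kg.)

1.00

E_n ∝ 1/m at fixed n and L, so the ratio is m_n/m_p = 1.675×10^-27/1.673×10^-27 = 1.00.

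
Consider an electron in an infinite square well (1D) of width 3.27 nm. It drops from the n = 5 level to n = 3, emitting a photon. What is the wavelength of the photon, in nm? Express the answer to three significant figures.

λ = 2.20×10^3 nm

E_1 = h²/(8m_eL²) = 5.634×10^-21 J, so ΔE = (5² − 3²)E_1 = 9.014×10^-20 J.
λ = hc/ΔE = (6.626×10^-34·2.998×10^8)/9.014×10^-20 = 2.20×10^-6 m = 2.20×10^3 nm.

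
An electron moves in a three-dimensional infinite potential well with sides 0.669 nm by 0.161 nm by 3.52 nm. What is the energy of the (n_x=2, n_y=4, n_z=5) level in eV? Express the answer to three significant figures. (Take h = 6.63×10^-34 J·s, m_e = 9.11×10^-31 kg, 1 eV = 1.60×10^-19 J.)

E = 237 eV

For a 3D rectangular well E = (h²/8m_e)·Σ n_i²/L_i² = (6.63×10^-34)²/(8·9.11×10^-31) · [2²/(0.669 nm)² + 4²/(0.161 nm)² + 5²/(3.52 nm)²].
Evaluating gives E = 3.789×10^-17 J = 237 eV.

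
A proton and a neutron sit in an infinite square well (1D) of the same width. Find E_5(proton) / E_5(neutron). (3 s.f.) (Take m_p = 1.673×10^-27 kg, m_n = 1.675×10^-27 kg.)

1.00

E_n ∝ 1/m at fixed n and L, so the ratio is m_n/m_p = 1.675×10^-27/1.673×10^-27 = 1.00.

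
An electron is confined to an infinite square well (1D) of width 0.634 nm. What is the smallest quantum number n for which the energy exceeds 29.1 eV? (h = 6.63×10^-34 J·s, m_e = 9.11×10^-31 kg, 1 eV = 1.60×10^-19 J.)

n = 6

E_1 = h²/(8m_eL²) = 1.501×10^-19 J = 0.9381 eV.
Need n² > 29.1/0.9381 = 31.02, i.e. n > 5.570.
The smallest integer satisfying this is n = 6.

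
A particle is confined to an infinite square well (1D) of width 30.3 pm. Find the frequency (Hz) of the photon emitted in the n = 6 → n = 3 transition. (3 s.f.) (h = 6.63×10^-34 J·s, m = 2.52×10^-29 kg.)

E_1 = h²/(8mL²) = 2.375×10^-18 J and ΔE = (6² − 3²)E_1 = 6.413×10^-17 J.
f = ΔE/h = 6.413×10^-17/6.63×10^-34 = 9.67×10^16 Hz.

f = 9.67×10^16 Hz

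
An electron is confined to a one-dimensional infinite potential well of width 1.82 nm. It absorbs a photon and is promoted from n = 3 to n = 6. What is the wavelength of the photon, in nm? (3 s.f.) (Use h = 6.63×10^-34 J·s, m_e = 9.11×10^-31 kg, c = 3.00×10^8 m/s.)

E_1 = h²/(8m_eL²) = 1.821×10^-20 J, so ΔE = (6² − 3²)E_1 = 4.917×10^-19 J.
λ = hc/ΔE = (6.63×10^-34·3.00×10^8)/4.917×10^-19 = 4.05×10^-7 m = 405 nm.

λ = 405 nm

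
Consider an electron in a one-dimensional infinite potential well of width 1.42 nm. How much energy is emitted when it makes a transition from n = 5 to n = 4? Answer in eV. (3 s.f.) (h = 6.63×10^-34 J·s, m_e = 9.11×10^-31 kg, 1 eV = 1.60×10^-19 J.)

|ΔE| = 1.68 eV

E_1 = h²/(8m_eL²) = 2.991×10^-20 J.
|ΔE| = |5² − 4²|·E_1 = 9·2.991×10^-20 J = 2.692×10^-19 J = 1.68 eV.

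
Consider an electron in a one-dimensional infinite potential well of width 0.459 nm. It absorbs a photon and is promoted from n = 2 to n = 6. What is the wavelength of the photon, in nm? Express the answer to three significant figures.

λ = 21.7 nm

E_1 = h²/(8m_eL²) = 2.860×10^-19 J, so ΔE = (6² − 2²)E_1 = 9.152×10^-18 J.
λ = hc/ΔE = (6.626×10^-34·2.998×10^8)/9.152×10^-18 = 2.17×10^-8 m = 21.7 nm.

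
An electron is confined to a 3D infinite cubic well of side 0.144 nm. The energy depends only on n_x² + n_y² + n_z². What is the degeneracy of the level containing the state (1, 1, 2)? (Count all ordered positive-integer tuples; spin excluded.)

degeneracy = 3

The level has n_x² + n_y² + n_z² = 6. The ordered positive-integer solutions are (1, 1, 2), (1, 2, 1), (2, 1, 1).
That gives 3 states.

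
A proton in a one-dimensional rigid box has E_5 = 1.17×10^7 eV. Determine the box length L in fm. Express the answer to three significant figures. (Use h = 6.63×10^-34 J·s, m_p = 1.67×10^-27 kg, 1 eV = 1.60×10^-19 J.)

L = 21.0 fm

From E_n = n²h²/(8m_pL²), L = n·h/√(8m_pE_n).
E_5 = 1.17×10^7 eV = 1.872×10^-12 J, so L = 5·6.63×10^-34/√(8·1.67×10^-27·1.872×10^-12) = 2.10×10^-14 m = 21.0 fm.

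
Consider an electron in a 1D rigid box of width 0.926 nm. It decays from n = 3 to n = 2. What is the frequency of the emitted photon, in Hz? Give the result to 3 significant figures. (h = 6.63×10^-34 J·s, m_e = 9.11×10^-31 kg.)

f = 5.30×10^14 Hz

E_1 = h²/(8m_eL²) = 7.034×10^-20 J and ΔE = (3² − 2²)E_1 = 3.517×10^-19 J.
f = ΔE/h = 3.517×10^-19/6.63×10^-34 = 5.30×10^14 Hz.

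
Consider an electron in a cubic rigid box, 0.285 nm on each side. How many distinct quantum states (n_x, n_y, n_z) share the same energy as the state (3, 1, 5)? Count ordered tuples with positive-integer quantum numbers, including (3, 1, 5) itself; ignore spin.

The level has n_x² + n_y² + n_z² = 35. The ordered positive-integer solutions are (1, 3, 5), (1, 5, 3), (3, 1, 5), (3, 5, 1), (5, 1, 3), (5, 3, 1).
That gives 6 states.

degeneracy = 6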